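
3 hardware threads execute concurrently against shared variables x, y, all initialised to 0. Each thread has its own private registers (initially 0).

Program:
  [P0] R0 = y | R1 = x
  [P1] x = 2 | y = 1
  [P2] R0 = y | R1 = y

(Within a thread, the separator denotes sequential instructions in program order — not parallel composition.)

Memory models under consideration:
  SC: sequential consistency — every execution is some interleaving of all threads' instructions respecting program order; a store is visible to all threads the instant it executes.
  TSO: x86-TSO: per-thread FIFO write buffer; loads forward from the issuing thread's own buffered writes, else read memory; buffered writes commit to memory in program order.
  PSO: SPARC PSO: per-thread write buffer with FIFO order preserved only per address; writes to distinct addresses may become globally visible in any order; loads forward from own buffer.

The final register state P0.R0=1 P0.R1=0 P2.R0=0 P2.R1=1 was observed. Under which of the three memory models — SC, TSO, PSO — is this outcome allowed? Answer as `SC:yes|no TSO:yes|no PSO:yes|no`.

SC:no TSO:no PSO:yes

outcome vector order: (P0.R0,P0.R1,P2.R0,P2.R1)
SC: 9 outcomes — {0/0/0/0 0/0/0/1 0/0/1/1 0/2/0/0 0/2/0/1 0/2/1/1 1/2/0/0 1/2/0/1 1/2/1/1}
TSO: 9 outcomes — {0/0/0/0 0/0/0/1 0/0/1/1 0/2/0/0 0/2/0/1 0/2/1/1 1/2/0/0 1/2/0/1 1/2/1/1}
PSO: 12 outcomes — {0/0/0/0 0/0/0/1 0/0/1/1 0/2/0/0 0/2/0/1 0/2/1/1 1/0/0/0 1/0/0/1 1/0/1/1 1/2/0/0 1/2/0/1 1/2/1/1}
target 1/0/0/1 ∈ {PSO}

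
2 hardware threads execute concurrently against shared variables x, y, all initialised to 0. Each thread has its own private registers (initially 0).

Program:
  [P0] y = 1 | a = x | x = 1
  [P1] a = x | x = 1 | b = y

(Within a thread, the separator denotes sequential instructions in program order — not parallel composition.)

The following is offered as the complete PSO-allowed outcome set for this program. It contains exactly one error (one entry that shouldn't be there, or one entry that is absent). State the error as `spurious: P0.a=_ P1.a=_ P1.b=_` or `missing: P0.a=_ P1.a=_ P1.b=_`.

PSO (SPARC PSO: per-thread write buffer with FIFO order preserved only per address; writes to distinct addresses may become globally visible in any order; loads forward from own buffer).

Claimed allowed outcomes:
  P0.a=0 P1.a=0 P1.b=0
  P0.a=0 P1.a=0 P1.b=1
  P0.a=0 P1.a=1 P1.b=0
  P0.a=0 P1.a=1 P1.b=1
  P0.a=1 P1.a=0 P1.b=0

outcome vector order: (P0.a,P1.a,P1.b)
PSO (6): 0/0/0, 0/0/1, 0/1/0, 0/1/1, 1/0/0, 1/0/1
PSO∖claimed = {1/0/1}

missing: P0.a=1 P1.a=0 P1.b=1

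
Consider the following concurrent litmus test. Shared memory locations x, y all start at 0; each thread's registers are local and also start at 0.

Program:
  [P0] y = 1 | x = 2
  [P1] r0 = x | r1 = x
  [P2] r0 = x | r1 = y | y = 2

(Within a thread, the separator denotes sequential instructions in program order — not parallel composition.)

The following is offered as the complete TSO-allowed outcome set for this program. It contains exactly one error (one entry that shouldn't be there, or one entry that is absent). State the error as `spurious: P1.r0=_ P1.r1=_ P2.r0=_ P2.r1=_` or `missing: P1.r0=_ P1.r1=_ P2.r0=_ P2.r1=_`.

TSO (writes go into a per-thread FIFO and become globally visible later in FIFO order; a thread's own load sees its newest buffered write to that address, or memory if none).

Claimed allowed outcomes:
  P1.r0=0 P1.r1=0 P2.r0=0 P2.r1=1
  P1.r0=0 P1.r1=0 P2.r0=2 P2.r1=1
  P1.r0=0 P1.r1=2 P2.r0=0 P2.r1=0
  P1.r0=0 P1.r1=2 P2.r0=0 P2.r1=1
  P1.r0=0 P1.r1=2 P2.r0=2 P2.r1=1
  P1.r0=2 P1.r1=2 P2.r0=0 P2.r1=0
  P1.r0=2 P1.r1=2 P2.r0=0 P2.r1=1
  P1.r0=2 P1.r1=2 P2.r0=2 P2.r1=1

missing: P1.r0=0 P1.r1=0 P2.r0=0 P2.r1=0

outcome vector order: (P1.r0,P1.r1,P2.r0,P2.r1)
TSO: 9 outcomes — {0000 0001 0021 0200 0201 0221 2200 2201 2221}
TSO∖claimed = {0000}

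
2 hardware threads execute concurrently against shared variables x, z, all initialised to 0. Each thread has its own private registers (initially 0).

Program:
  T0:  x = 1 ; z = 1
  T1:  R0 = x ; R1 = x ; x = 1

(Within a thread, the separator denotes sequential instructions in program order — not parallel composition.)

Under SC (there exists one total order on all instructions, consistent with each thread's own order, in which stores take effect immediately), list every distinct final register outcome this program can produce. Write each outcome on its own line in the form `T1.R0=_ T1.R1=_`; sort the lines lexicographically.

T1.R0=0 T1.R1=0
T1.R0=0 T1.R1=1
T1.R0=1 T1.R1=1

outcome vector order: (T1.R0,T1.R1)
|SC outcomes| = 3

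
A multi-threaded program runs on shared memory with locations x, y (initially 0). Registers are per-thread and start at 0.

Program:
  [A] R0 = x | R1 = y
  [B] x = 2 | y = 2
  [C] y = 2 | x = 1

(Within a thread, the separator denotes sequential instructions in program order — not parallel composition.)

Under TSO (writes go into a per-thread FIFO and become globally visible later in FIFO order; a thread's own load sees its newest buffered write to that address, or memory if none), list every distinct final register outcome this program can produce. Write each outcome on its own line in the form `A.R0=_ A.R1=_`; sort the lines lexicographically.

A.R0=0 A.R1=0
A.R0=0 A.R1=2
A.R0=1 A.R1=2
A.R0=2 A.R1=0
A.R0=2 A.R1=2

outcome vector order: (A.R0,A.R1)
|TSO outcomes| = 5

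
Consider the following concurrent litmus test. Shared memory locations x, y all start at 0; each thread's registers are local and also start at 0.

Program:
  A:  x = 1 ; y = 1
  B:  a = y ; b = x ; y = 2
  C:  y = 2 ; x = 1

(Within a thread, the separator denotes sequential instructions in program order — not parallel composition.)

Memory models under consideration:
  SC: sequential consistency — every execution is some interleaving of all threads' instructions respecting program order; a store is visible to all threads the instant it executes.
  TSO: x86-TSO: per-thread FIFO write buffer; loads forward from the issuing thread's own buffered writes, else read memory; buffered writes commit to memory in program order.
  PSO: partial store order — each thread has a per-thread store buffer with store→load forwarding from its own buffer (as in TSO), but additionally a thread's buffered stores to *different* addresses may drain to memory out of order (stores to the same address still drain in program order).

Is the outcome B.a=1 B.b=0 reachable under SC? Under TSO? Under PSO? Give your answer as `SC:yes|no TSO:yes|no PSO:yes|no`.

outcome vector order: (B.a,B.b)
under SC → 0/0; 0/1; 1/1; 2/0; 2/1
under TSO → 0/0; 0/1; 1/1; 2/0; 2/1
under PSO → 0/0; 0/1; 1/0; 1/1; 2/0; 2/1
target 1/0 ∈ {PSO}

SC:no TSO:no PSO:yes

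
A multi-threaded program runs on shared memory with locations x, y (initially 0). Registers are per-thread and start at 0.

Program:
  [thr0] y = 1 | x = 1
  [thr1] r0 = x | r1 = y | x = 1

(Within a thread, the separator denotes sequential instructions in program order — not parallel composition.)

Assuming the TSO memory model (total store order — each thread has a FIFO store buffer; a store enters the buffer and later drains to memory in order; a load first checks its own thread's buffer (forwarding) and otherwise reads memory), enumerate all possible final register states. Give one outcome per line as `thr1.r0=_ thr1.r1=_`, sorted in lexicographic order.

thr1.r0=0 thr1.r1=0
thr1.r0=0 thr1.r1=1
thr1.r0=1 thr1.r1=1

outcome vector order: (thr1.r0,thr1.r1)
|TSO outcomes| = 3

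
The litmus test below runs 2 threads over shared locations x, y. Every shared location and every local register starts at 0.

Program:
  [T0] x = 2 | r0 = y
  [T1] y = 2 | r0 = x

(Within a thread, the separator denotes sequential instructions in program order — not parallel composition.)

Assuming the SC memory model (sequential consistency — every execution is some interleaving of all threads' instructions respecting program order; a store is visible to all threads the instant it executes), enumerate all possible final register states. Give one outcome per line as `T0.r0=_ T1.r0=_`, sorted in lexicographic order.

T0.r0=0 T1.r0=2
T0.r0=2 T1.r0=0
T0.r0=2 T1.r0=2

outcome vector order: (T0.r0,T1.r0)
|SC outcomes| = 3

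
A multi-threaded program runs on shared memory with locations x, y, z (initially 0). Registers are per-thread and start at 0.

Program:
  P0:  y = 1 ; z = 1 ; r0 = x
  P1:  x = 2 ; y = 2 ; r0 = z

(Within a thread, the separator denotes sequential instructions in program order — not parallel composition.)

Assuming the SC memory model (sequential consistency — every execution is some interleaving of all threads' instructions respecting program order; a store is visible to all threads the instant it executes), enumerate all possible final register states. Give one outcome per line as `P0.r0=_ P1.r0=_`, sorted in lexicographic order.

P0.r0=0 P1.r0=1
P0.r0=2 P1.r0=0
P0.r0=2 P1.r0=1

outcome vector order: (P0.r0,P1.r0)
|SC outcomes| = 3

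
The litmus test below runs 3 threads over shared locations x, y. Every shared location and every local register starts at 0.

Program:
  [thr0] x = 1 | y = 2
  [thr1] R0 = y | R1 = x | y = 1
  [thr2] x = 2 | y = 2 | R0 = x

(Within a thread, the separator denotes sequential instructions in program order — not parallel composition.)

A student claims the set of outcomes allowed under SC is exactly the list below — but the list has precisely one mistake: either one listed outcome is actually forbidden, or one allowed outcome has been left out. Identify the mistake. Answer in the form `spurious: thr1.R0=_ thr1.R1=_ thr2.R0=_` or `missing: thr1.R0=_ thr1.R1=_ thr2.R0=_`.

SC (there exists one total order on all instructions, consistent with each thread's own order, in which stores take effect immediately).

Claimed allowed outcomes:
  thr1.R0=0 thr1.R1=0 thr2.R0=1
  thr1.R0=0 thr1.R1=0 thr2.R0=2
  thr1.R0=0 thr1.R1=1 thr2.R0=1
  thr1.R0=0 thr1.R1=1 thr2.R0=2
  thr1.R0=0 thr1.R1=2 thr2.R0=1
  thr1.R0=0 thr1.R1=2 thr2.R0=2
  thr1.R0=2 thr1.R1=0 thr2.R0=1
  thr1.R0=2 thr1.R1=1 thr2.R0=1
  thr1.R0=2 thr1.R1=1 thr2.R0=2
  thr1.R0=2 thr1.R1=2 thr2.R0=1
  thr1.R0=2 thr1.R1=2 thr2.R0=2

spurious: thr1.R0=2 thr1.R1=0 thr2.R0=1

outcome vector order: (thr1.R0,thr1.R1,thr2.R0)
[SC] allowed = {001, 002, 011, 012, 021, 022, 211, 212, 221, 222}
claimed∖SC = {201}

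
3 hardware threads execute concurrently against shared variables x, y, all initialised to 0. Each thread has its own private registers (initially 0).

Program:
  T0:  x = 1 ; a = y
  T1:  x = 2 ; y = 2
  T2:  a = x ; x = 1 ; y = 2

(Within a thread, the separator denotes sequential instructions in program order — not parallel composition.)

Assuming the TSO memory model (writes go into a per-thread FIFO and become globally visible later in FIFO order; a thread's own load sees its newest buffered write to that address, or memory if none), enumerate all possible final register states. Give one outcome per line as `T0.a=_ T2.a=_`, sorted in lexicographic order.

T0.a=0 T2.a=0
T0.a=0 T2.a=1
T0.a=0 T2.a=2
T0.a=2 T2.a=0
T0.a=2 T2.a=1
T0.a=2 T2.a=2

outcome vector order: (T0.a,T2.a)
|TSO outcomes| = 6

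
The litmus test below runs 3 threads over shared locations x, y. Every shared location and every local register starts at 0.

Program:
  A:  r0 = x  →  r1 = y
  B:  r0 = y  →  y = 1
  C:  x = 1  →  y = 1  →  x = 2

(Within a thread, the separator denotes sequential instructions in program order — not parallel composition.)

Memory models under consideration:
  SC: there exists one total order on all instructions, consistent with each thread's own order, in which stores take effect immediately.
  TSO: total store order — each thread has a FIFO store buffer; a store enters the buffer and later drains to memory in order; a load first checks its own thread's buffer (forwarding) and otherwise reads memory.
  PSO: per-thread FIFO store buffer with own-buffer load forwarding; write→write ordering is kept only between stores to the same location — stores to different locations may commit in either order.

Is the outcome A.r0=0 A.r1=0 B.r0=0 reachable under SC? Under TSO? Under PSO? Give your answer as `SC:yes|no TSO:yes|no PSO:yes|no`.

outcome vector order: (A.r0,A.r1,B.r0)
[SC] allowed = {0/0/0; 0/0/1; 0/1/0; 0/1/1; 1/0/0; 1/0/1; 1/1/0; 1/1/1; 2/1/0; 2/1/1}
[TSO] allowed = {0/0/0; 0/0/1; 0/1/0; 0/1/1; 1/0/0; 1/0/1; 1/1/0; 1/1/1; 2/1/0; 2/1/1}
[PSO] allowed = {0/0/0; 0/0/1; 0/1/0; 0/1/1; 1/0/0; 1/0/1; 1/1/0; 1/1/1; 2/0/0; 2/0/1; 2/1/0; 2/1/1}
target 0/0/0 ∈ {SC,TSO,PSO}

SC:yes TSO:yes PSO:yes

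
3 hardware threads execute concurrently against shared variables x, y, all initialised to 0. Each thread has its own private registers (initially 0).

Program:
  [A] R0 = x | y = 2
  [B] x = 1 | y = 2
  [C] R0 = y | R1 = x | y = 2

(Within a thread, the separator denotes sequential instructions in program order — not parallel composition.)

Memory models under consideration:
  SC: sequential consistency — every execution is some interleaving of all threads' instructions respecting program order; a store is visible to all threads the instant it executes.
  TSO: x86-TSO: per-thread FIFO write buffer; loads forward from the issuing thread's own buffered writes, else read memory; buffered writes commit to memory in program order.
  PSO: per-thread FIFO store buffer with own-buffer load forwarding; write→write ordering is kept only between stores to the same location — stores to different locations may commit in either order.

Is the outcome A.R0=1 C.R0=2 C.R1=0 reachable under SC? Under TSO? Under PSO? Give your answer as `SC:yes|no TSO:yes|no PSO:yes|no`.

outcome vector order: (A.R0,C.R0,C.R1)
SC: 7 outcomes — {(0,0,0) (0,0,1) (0,2,0) (0,2,1) (1,0,0) (1,0,1) (1,2,1)}
TSO: 7 outcomes — {(0,0,0) (0,0,1) (0,2,0) (0,2,1) (1,0,0) (1,0,1) (1,2,1)}
PSO: 8 outcomes — {(0,0,0) (0,0,1) (0,2,0) (0,2,1) (1,0,0) (1,0,1) (1,2,0) (1,2,1)}
target (1,2,0) ∈ {PSO}

SC:no TSO:no PSO:yes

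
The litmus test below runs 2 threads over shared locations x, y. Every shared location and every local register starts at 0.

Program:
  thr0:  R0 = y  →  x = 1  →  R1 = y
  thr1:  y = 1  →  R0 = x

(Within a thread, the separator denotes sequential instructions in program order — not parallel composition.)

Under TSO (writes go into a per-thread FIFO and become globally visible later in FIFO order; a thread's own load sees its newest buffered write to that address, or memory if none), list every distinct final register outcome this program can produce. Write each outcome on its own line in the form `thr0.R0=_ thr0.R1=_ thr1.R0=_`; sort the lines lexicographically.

thr0.R0=0 thr0.R1=0 thr1.R0=0
thr0.R0=0 thr0.R1=0 thr1.R0=1
thr0.R0=0 thr0.R1=1 thr1.R0=0
thr0.R0=0 thr0.R1=1 thr1.R0=1
thr0.R0=1 thr0.R1=1 thr1.R0=0
thr0.R0=1 thr0.R1=1 thr1.R0=1

outcome vector order: (thr0.R0,thr0.R1,thr1.R0)
|TSO outcomes| = 6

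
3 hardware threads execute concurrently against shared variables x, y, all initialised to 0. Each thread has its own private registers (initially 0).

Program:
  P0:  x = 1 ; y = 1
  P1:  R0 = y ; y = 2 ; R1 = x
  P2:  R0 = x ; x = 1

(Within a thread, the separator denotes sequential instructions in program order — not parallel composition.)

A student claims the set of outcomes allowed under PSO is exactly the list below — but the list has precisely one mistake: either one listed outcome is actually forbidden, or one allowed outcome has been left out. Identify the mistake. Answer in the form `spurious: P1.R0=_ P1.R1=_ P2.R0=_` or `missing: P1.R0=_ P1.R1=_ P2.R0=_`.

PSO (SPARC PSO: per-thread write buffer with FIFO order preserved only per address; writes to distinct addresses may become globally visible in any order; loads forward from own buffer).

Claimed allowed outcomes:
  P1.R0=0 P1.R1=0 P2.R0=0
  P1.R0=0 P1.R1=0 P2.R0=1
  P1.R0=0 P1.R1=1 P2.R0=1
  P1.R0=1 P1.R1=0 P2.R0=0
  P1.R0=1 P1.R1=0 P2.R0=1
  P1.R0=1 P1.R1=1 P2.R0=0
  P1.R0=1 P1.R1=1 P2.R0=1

missing: P1.R0=0 P1.R1=1 P2.R0=0

outcome vector order: (P1.R0,P1.R1,P2.R0)
under PSO → <0 0 0>; <0 0 1>; <0 1 0>; <0 1 1>; <1 0 0>; <1 0 1>; <1 1 0>; <1 1 1>
PSO∖claimed = {<0 1 0>}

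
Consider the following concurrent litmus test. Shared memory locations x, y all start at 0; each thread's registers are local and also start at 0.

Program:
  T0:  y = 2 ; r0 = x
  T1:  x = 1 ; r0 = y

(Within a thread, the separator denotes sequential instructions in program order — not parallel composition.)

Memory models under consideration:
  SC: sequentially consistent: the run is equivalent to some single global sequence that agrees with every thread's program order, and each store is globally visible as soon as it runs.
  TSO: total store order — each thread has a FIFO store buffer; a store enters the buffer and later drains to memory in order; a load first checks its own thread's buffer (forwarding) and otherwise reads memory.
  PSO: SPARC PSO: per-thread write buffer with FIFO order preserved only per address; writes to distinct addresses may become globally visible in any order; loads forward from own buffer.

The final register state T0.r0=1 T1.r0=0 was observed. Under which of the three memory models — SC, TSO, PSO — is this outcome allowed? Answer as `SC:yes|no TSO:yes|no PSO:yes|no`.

outcome vector order: (T0.r0,T1.r0)
SC (3): 0/2 1/0 1/2
TSO (4): 0/0 0/2 1/0 1/2
PSO (4): 0/0 0/2 1/0 1/2
target 1/0 ∈ {SC,TSO,PSO}

SC:yes TSO:yes PSO:yes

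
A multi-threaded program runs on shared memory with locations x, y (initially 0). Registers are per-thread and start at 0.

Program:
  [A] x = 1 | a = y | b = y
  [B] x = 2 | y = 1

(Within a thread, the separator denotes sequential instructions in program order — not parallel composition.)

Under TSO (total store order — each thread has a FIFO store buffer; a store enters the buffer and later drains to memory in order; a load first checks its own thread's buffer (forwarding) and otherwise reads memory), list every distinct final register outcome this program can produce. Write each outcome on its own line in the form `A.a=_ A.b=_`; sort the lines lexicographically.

outcome vector order: (A.a,A.b)
|TSO outcomes| = 3

A.a=0 A.b=0
A.a=0 A.b=1
A.a=1 A.b=1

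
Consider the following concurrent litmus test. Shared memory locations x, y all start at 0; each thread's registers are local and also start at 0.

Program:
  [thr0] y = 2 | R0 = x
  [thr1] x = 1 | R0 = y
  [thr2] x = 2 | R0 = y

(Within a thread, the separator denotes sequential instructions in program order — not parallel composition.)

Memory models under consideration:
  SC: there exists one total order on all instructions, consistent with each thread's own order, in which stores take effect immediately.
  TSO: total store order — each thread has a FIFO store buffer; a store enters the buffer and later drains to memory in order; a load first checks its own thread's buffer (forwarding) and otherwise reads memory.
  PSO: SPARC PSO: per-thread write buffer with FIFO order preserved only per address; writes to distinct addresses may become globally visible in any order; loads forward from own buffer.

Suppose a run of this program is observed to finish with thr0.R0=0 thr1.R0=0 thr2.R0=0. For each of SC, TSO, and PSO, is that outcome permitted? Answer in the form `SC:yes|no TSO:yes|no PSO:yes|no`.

SC:no TSO:yes PSO:yes

outcome vector order: (thr0.R0,thr1.R0,thr2.R0)
SC: 9 outcomes — {<0 2 2>, <1 0 0>, <1 0 2>, <1 2 0>, <1 2 2>, <2 0 0>, <2 0 2>, <2 2 0>, <2 2 2>}
TSO: 12 outcomes — {<0 0 0>, <0 0 2>, <0 2 0>, <0 2 2>, <1 0 0>, <1 0 2>, <1 2 0>, <1 2 2>, <2 0 0>, <2 0 2>, <2 2 0>, <2 2 2>}
PSO: 12 outcomes — {<0 0 0>, <0 0 2>, <0 2 0>, <0 2 2>, <1 0 0>, <1 0 2>, <1 2 0>, <1 2 2>, <2 0 0>, <2 0 2>, <2 2 0>, <2 2 2>}
target <0 0 0> ∈ {TSO,PSO}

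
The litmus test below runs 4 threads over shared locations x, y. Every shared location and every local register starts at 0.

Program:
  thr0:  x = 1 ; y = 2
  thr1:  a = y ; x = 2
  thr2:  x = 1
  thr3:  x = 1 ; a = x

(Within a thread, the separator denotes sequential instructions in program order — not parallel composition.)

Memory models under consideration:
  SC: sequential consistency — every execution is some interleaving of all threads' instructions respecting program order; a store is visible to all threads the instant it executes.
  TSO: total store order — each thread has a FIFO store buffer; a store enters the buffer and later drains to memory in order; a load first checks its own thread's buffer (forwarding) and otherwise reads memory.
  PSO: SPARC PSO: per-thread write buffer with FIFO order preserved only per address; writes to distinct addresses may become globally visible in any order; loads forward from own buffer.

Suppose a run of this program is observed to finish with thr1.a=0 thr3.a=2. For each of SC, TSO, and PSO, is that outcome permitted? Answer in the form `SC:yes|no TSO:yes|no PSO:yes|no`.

SC:yes TSO:yes PSO:yes

outcome vector order: (thr1.a,thr3.a)
[SC] allowed = {<0 1>; <0 2>; <2 1>; <2 2>}
[TSO] allowed = {<0 1>; <0 2>; <2 1>; <2 2>}
[PSO] allowed = {<0 1>; <0 2>; <2 1>; <2 2>}
target <0 2> ∈ {SC,TSO,PSO}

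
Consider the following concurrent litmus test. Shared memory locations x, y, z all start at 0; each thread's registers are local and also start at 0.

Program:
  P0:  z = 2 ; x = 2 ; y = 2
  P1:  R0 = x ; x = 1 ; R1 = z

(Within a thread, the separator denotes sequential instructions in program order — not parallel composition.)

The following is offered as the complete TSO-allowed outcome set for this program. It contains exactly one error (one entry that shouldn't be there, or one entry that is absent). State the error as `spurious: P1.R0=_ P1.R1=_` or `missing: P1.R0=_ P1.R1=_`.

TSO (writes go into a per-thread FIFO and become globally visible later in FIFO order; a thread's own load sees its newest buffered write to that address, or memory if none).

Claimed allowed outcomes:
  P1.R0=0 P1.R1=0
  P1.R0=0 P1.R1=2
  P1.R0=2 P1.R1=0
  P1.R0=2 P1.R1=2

outcome vector order: (P1.R0,P1.R1)
[TSO] allowed = {0/0; 0/2; 2/2}
claimed∖TSO = {2/0}

spurious: P1.R0=2 P1.R1=0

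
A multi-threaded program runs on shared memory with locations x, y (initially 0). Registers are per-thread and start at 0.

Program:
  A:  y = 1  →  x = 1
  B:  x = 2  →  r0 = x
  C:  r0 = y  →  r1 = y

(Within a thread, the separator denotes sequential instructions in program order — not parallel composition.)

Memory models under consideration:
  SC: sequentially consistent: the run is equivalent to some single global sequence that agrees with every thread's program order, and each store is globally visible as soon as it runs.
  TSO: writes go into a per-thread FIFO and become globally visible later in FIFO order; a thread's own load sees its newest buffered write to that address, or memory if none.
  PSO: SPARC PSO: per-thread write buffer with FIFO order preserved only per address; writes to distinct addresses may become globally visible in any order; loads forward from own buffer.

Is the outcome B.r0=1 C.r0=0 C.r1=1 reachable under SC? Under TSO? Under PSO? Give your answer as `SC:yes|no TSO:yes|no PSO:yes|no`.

outcome vector order: (B.r0,C.r0,C.r1)
SC (6): 100, 101, 111, 200, 201, 211
TSO (6): 100, 101, 111, 200, 201, 211
PSO (6): 100, 101, 111, 200, 201, 211
target 101 ∈ {SC,TSO,PSO}

SC:yes TSO:yes PSO:yes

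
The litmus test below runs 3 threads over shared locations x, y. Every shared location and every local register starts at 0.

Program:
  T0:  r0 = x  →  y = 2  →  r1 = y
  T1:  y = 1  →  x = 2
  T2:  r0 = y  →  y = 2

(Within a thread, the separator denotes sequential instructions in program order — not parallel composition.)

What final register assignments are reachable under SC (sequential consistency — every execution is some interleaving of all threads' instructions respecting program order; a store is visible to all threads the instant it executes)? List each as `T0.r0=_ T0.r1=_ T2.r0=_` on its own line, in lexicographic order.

T0.r0=0 T0.r1=1 T2.r0=0
T0.r0=0 T0.r1=1 T2.r0=1
T0.r0=0 T0.r1=1 T2.r0=2
T0.r0=0 T0.r1=2 T2.r0=0
T0.r0=0 T0.r1=2 T2.r0=1
T0.r0=0 T0.r1=2 T2.r0=2
T0.r0=2 T0.r1=2 T2.r0=0
T0.r0=2 T0.r1=2 T2.r0=1
T0.r0=2 T0.r1=2 T2.r0=2

outcome vector order: (T0.r0,T0.r1,T2.r0)
|SC outcomes| = 9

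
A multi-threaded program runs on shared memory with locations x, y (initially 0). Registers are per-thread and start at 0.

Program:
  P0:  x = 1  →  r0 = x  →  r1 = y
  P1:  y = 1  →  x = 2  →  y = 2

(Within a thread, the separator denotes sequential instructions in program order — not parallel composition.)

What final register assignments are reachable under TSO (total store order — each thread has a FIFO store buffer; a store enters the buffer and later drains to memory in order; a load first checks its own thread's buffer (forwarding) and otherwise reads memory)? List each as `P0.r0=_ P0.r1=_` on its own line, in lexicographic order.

outcome vector order: (P0.r0,P0.r1)
|TSO outcomes| = 5

P0.r0=1 P0.r1=0
P0.r0=1 P0.r1=1
P0.r0=1 P0.r1=2
P0.r0=2 P0.r1=1
P0.r0=2 P0.r1=2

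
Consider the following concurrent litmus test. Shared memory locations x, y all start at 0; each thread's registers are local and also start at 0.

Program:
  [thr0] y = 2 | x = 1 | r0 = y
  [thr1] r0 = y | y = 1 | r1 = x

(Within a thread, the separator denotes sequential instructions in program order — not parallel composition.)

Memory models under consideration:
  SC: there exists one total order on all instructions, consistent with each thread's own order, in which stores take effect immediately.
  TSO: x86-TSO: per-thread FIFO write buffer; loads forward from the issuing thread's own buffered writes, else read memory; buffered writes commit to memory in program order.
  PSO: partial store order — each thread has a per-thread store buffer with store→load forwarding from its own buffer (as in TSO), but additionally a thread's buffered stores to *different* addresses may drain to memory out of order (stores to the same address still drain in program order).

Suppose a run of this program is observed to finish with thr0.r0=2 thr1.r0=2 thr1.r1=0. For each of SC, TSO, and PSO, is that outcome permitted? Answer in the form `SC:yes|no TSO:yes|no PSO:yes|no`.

SC:no TSO:yes PSO:yes

outcome vector order: (thr0.r0,thr1.r0,thr1.r1)
SC (7): 100; 101; 120; 121; 200; 201; 221
TSO (8): 100; 101; 120; 121; 200; 201; 220; 221
PSO (8): 100; 101; 120; 121; 200; 201; 220; 221
target 220 ∈ {TSO,PSO}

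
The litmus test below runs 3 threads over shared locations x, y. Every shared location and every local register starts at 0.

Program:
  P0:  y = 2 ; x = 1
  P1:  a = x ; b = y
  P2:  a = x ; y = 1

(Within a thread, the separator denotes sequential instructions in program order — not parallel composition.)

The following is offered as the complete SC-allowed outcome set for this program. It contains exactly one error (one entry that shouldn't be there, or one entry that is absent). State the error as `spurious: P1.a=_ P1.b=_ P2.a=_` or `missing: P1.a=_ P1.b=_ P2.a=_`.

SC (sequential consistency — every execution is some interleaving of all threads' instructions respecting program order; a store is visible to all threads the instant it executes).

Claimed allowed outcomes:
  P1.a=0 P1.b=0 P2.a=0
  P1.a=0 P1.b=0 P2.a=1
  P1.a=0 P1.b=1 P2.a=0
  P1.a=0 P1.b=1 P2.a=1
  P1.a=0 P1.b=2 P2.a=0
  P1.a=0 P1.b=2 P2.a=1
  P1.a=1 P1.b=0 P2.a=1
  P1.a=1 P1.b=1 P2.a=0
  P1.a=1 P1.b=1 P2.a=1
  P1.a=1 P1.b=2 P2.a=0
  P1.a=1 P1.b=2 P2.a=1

outcome vector order: (P1.a,P1.b,P2.a)
[SC] allowed = {<0 0 0> <0 0 1> <0 1 0> <0 1 1> <0 2 0> <0 2 1> <1 1 0> <1 1 1> <1 2 0> <1 2 1>}
claimed∖SC = {<1 0 1>}

spurious: P1.a=1 P1.b=0 P2.a=1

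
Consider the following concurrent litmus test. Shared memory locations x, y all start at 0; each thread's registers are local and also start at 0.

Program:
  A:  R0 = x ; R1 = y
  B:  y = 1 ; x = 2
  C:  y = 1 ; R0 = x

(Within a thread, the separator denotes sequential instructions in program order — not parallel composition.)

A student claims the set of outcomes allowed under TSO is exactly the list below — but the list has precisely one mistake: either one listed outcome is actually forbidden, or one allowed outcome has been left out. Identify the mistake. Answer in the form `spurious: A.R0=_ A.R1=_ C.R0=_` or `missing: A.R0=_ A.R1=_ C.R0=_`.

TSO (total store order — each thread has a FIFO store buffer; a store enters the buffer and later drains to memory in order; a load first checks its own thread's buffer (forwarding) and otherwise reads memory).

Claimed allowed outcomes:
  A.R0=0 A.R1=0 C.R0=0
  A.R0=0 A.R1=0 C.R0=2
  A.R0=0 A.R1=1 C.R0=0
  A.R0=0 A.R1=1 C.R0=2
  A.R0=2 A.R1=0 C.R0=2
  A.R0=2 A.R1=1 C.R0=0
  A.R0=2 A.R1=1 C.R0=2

outcome vector order: (A.R0,A.R1,C.R0)
TSO (6): (0,0,0) (0,0,2) (0,1,0) (0,1,2) (2,1,0) (2,1,2)
claimed∖TSO = {(2,0,2)}

spurious: A.R0=2 A.R1=0 C.R0=2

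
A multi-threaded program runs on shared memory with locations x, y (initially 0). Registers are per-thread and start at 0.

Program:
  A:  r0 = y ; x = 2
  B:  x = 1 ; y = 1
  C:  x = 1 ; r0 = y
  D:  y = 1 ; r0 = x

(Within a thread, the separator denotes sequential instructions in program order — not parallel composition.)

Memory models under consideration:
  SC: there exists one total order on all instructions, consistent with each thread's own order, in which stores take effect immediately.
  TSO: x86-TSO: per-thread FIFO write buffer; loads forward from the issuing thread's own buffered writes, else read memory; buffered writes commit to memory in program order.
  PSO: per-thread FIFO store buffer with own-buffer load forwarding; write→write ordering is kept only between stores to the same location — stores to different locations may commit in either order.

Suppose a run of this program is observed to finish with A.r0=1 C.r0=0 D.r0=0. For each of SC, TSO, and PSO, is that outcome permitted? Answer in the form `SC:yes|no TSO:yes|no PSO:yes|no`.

SC:no TSO:yes PSO:yes

outcome vector order: (A.r0,C.r0,D.r0)
SC (10): (0,0,1) (0,0,2) (0,1,0) (0,1,1) (0,1,2) (1,0,1) (1,0,2) (1,1,0) (1,1,1) (1,1,2)
TSO (12): (0,0,0) (0,0,1) (0,0,2) (0,1,0) (0,1,1) (0,1,2) (1,0,0) (1,0,1) (1,0,2) (1,1,0) (1,1,1) (1,1,2)
PSO (12): (0,0,0) (0,0,1) (0,0,2) (0,1,0) (0,1,1) (0,1,2) (1,0,0) (1,0,1) (1,0,2) (1,1,0) (1,1,1) (1,1,2)
target (1,0,0) ∈ {TSO,PSO}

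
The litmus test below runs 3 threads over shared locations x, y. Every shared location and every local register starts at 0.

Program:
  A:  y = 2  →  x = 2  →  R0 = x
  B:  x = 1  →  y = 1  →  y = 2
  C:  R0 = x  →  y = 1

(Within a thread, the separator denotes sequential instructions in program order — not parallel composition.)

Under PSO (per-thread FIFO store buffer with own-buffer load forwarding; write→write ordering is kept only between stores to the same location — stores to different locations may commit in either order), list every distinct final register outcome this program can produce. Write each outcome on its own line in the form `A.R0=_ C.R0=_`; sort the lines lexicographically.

A.R0=1 C.R0=0
A.R0=1 C.R0=1
A.R0=1 C.R0=2
A.R0=2 C.R0=0
A.R0=2 C.R0=1
A.R0=2 C.R0=2

outcome vector order: (A.R0,C.R0)
|PSO outcomes| = 6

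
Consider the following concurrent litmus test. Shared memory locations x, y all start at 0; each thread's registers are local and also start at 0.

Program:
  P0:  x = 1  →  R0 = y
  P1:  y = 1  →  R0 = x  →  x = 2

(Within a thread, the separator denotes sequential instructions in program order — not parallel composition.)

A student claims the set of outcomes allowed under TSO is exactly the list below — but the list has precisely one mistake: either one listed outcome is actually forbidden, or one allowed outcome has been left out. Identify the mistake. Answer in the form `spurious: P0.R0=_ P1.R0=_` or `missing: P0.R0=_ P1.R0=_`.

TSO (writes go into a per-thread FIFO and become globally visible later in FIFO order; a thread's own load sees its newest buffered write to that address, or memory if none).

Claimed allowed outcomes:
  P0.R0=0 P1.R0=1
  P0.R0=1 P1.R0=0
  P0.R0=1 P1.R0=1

outcome vector order: (P0.R0,P1.R0)
TSO (4): 00 01 10 11
TSO∖claimed = {00}

missing: P0.R0=0 P1.R0=0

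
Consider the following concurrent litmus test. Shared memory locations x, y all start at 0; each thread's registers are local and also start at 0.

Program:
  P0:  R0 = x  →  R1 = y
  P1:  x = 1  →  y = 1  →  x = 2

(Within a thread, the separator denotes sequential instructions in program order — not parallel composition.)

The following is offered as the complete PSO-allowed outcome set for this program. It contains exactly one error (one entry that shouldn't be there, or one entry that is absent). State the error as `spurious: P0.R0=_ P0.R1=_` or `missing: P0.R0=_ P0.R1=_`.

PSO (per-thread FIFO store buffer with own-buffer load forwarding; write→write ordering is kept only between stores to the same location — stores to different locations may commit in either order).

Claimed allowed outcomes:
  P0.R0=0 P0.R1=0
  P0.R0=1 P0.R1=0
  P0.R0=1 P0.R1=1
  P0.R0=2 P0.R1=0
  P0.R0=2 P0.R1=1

outcome vector order: (P0.R0,P0.R1)
PSO (6): (0,0) (0,1) (1,0) (1,1) (2,0) (2,1)
PSO∖claimed = {(0,1)}

missing: P0.R0=0 P0.R1=1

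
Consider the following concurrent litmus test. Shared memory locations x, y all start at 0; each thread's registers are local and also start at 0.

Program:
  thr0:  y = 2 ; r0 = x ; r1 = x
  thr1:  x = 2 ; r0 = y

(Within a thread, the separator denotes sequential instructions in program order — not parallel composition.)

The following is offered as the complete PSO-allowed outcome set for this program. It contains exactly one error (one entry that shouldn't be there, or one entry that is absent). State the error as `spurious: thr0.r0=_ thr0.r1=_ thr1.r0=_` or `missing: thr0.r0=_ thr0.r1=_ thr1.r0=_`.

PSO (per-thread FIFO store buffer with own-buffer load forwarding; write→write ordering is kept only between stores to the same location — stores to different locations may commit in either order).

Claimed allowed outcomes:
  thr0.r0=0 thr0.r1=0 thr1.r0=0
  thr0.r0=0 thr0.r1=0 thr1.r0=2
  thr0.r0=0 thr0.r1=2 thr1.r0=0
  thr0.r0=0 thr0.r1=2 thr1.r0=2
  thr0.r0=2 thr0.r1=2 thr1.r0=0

missing: thr0.r0=2 thr0.r1=2 thr1.r0=2

outcome vector order: (thr0.r0,thr0.r1,thr1.r0)
under PSO → 0/0/0 0/0/2 0/2/0 0/2/2 2/2/0 2/2/2
PSO∖claimed = {2/2/2}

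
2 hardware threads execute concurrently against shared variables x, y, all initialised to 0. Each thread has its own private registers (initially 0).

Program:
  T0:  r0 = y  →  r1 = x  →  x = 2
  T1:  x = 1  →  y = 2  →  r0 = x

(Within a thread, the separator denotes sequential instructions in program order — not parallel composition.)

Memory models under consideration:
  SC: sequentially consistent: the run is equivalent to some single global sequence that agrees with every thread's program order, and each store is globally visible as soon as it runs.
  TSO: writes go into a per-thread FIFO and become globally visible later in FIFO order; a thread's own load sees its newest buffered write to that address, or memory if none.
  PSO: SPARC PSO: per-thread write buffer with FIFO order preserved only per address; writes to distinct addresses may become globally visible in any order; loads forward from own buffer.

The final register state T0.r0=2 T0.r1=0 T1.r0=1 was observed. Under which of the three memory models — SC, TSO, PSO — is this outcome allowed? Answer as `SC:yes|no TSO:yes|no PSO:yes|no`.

SC:no TSO:no PSO:yes

outcome vector order: (T0.r0,T0.r1,T1.r0)
SC: 6 outcomes — {001; 002; 011; 012; 211; 212}
TSO: 6 outcomes — {001; 002; 011; 012; 211; 212}
PSO: 8 outcomes — {001; 002; 011; 012; 201; 202; 211; 212}
target 201 ∈ {PSO}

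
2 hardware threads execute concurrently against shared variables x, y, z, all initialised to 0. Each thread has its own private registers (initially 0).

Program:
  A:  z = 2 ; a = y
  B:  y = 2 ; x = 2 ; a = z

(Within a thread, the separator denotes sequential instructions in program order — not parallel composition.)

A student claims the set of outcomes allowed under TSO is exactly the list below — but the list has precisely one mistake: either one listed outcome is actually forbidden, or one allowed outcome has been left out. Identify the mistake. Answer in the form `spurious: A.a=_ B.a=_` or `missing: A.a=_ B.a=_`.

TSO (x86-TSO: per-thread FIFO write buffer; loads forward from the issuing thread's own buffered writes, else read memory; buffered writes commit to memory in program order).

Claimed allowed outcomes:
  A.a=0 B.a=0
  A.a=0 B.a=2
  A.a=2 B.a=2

outcome vector order: (A.a,B.a)
TSO: 4 outcomes — {(0,0); (0,2); (2,0); (2,2)}
TSO∖claimed = {(2,0)}

missing: A.a=2 B.a=0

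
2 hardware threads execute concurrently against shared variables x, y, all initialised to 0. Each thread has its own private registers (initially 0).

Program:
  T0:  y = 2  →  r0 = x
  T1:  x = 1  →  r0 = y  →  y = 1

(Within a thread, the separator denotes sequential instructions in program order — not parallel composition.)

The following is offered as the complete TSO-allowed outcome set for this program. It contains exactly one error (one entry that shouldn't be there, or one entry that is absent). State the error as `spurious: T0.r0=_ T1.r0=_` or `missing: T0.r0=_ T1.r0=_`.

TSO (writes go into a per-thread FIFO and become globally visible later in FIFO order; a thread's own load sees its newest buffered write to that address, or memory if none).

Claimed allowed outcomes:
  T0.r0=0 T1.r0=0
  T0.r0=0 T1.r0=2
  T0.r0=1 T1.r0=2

outcome vector order: (T0.r0,T1.r0)
under TSO → <0 0> <0 2> <1 0> <1 2>
TSO∖claimed = {<1 0>}

missing: T0.r0=1 T1.r0=0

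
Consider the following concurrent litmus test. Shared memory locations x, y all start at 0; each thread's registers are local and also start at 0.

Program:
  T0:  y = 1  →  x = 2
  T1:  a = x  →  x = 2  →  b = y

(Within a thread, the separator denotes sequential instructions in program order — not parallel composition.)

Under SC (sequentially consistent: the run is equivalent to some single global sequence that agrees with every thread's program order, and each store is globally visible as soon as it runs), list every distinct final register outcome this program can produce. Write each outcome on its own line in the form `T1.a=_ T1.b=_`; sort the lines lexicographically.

outcome vector order: (T1.a,T1.b)
|SC outcomes| = 3

T1.a=0 T1.b=0
T1.a=0 T1.b=1
T1.a=2 T1.b=1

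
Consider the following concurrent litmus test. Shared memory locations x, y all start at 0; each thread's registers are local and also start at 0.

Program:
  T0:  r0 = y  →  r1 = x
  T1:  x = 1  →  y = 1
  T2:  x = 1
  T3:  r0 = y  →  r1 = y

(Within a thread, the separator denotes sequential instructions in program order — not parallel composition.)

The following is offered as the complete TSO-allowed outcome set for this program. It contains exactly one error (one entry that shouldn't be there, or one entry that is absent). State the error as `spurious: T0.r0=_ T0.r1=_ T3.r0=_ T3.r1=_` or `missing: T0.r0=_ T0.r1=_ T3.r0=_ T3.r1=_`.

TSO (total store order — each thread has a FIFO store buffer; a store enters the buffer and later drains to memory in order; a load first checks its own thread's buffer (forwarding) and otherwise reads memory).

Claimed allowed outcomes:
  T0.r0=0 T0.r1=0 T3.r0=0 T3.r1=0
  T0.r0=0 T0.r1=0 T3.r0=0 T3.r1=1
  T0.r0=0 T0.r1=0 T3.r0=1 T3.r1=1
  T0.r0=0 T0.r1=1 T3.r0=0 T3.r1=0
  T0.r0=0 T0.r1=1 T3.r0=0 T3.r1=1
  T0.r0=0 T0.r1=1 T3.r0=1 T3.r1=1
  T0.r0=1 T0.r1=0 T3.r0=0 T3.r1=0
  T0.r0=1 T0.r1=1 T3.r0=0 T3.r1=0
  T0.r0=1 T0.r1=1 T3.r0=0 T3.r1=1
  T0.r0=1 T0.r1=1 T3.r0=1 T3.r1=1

spurious: T0.r0=1 T0.r1=0 T3.r0=0 T3.r1=0

outcome vector order: (T0.r0,T0.r1,T3.r0,T3.r1)
TSO: 9 outcomes — {0000 0001 0011 0100 0101 0111 1100 1101 1111}
claimed∖TSO = {1000}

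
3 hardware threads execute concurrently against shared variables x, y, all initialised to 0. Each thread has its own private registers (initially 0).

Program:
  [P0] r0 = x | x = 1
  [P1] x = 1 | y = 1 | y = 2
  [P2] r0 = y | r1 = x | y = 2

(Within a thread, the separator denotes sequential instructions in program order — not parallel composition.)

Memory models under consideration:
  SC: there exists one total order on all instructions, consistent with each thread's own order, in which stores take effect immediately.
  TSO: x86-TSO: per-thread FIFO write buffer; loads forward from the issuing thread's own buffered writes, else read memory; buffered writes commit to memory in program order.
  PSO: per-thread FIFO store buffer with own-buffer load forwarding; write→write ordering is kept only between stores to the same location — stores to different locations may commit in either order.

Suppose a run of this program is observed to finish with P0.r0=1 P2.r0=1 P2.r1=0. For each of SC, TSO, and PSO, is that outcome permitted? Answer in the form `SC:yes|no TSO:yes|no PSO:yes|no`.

SC:no TSO:no PSO:yes

outcome vector order: (P0.r0,P2.r0,P2.r1)
under SC → 000 001 011 021 100 101 111 121
under TSO → 000 001 011 021 100 101 111 121
under PSO → 000 001 010 011 020 021 100 101 110 111 120 121
target 110 ∈ {PSO}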